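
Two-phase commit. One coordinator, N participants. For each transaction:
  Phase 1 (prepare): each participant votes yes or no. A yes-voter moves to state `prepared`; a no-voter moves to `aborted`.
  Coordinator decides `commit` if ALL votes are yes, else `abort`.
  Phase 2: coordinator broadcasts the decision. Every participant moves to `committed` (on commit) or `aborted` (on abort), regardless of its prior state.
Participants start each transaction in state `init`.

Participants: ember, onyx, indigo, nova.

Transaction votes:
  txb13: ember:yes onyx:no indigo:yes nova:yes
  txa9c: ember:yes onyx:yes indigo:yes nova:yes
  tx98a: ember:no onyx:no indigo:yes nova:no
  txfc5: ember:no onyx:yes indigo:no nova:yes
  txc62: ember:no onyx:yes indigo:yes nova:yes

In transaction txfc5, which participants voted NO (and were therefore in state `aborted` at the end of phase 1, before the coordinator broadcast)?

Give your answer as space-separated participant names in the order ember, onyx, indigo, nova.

Txn txfc5 phase 1: ember no -> aborted; onyx yes -> prepared; indigo no -> aborted; nova yes -> prepared

Answer: ember indigo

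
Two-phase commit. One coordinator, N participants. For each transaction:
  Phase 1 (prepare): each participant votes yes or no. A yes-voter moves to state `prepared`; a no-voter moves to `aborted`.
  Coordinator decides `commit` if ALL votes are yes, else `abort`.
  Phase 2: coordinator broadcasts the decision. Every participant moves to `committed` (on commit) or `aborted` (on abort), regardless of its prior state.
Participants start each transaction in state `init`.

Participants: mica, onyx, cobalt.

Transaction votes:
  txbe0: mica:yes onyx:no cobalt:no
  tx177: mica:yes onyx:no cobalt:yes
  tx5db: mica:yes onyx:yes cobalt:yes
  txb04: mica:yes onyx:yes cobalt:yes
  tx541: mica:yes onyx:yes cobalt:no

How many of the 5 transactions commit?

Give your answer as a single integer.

txbe0: no from onyx, cobalt -> abort (commits=0)
tx177: no from onyx -> abort (commits=0)
tx5db: all yes -> commit (commits=1)
txb04: all yes -> commit (commits=2)
tx541: no from cobalt -> abort (commits=2)

Answer: 2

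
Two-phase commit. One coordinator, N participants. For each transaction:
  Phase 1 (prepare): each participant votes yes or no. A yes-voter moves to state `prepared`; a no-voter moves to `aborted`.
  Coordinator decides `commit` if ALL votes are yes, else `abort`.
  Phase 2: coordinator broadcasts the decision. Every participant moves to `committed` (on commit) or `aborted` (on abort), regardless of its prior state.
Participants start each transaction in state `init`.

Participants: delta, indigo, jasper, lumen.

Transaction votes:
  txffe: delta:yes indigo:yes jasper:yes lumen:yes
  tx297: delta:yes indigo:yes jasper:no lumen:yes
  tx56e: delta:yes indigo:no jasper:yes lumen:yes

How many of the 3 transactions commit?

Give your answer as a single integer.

txffe: all yes -> commit (commits=1)
tx297: no from jasper -> abort (commits=1)
tx56e: no from indigo -> abort (commits=1)

Answer: 1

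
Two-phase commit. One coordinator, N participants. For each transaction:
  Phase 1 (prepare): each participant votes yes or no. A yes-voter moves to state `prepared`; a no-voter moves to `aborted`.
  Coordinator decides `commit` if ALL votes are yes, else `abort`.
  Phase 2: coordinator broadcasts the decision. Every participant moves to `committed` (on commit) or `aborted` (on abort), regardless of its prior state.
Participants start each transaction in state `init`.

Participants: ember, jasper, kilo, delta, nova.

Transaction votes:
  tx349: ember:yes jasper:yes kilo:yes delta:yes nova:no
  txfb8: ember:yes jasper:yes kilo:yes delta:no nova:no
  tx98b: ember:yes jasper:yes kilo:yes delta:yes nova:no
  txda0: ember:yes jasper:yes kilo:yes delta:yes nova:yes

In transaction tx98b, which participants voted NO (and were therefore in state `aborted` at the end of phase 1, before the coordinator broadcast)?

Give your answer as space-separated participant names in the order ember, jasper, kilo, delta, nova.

Answer: nova

Derivation:
Txn tx98b phase 1: ember yes -> prepared; jasper yes -> prepared; kilo yes -> prepared; delta yes -> prepared; nova no -> aborted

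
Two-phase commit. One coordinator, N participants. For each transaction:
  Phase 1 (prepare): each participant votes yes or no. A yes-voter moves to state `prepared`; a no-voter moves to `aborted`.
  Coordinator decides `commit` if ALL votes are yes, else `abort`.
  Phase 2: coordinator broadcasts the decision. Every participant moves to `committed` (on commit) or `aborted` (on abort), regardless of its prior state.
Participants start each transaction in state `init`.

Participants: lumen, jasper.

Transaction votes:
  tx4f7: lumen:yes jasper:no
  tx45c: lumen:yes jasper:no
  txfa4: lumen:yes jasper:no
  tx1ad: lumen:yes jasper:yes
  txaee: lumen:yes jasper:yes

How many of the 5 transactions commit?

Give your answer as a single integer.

Answer: 2

Derivation:
tx4f7: no from jasper -> abort (commits=0)
tx45c: no from jasper -> abort (commits=0)
txfa4: no from jasper -> abort (commits=0)
tx1ad: all yes -> commit (commits=1)
txaee: all yes -> commit (commits=2)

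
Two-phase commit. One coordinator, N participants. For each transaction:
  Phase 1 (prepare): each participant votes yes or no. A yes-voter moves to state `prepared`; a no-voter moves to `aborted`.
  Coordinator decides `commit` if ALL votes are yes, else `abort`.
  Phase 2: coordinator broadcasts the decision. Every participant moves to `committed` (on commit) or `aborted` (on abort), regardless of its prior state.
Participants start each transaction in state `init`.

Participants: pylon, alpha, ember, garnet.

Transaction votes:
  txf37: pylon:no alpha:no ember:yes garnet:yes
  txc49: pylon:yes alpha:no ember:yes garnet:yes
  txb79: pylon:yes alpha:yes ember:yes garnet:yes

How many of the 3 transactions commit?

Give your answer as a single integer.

Answer: 1

Derivation:
txf37: no from pylon, alpha -> abort (commits=0)
txc49: no from alpha -> abort (commits=0)
txb79: all yes -> commit (commits=1)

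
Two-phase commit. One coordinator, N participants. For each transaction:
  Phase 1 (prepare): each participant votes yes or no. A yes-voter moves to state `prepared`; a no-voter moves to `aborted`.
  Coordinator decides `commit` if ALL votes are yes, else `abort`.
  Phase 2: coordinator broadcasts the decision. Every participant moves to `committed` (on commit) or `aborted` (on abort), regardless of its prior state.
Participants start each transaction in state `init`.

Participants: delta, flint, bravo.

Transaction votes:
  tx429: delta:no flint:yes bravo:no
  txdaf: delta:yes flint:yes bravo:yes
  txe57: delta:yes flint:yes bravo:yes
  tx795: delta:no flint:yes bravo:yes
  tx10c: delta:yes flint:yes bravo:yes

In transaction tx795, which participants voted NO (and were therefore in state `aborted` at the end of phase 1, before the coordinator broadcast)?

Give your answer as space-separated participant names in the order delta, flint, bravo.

Answer: delta

Derivation:
Txn tx795 phase 1: delta no -> aborted; flint yes -> prepared; bravo yes -> prepared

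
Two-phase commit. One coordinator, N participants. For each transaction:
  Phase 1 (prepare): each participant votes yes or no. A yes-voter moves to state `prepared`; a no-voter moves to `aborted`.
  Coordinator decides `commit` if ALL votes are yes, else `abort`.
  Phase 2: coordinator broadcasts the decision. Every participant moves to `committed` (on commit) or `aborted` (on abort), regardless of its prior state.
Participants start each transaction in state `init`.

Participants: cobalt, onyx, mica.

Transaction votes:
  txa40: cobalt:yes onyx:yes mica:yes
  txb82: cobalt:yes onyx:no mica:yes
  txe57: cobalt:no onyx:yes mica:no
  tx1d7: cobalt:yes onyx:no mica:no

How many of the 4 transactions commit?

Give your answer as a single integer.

Answer: 1

Derivation:
txa40: all yes -> commit (commits=1)
txb82: no from onyx -> abort (commits=1)
txe57: no from cobalt, mica -> abort (commits=1)
tx1d7: no from onyx, mica -> abort (commits=1)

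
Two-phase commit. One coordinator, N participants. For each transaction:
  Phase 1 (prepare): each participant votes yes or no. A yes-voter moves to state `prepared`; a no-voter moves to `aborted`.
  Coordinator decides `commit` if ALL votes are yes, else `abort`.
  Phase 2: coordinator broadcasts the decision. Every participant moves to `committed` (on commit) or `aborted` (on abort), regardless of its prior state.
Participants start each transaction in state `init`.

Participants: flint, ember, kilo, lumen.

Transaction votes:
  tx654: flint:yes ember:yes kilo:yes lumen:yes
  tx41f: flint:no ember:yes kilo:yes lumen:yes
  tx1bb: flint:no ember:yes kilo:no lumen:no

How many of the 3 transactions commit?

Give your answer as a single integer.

Answer: 1

Derivation:
tx654: all yes -> commit (commits=1)
tx41f: no from flint -> abort (commits=1)
tx1bb: no from flint, kilo, lumen -> abort (commits=1)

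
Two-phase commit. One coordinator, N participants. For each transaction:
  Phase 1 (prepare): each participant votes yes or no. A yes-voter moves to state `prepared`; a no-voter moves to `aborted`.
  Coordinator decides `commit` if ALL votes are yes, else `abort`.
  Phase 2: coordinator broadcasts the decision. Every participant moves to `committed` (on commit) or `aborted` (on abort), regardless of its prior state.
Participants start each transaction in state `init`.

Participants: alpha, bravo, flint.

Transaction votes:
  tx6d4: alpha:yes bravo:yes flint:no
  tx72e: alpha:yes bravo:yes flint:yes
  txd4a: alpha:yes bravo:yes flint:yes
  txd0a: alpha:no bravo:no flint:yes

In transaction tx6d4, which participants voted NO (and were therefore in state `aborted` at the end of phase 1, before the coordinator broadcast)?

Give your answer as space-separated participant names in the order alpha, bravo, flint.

Txn tx6d4 phase 1: alpha yes -> prepared; bravo yes -> prepared; flint no -> aborted

Answer: flint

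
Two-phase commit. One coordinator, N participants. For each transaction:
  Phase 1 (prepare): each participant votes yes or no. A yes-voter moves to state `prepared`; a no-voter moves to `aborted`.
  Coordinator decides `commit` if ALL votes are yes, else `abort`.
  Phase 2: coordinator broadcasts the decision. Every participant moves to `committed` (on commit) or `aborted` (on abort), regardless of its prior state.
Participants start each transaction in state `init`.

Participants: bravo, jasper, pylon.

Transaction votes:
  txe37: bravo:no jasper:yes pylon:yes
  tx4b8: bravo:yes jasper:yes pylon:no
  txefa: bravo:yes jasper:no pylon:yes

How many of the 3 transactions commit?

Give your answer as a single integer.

txe37: no from bravo -> abort (commits=0)
tx4b8: no from pylon -> abort (commits=0)
txefa: no from jasper -> abort (commits=0)

Answer: 0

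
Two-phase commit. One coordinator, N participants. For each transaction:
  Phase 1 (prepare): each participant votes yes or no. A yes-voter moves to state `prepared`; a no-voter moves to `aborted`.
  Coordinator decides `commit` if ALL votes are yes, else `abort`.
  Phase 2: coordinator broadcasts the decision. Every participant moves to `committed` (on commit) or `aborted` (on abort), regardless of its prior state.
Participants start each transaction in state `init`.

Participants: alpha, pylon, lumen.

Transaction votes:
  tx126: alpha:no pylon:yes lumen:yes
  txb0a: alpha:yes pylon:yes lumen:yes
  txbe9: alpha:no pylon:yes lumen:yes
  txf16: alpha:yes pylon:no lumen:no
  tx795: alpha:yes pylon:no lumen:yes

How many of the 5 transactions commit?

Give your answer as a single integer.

tx126: no from alpha -> abort (commits=0)
txb0a: all yes -> commit (commits=1)
txbe9: no from alpha -> abort (commits=1)
txf16: no from pylon, lumen -> abort (commits=1)
tx795: no from pylon -> abort (commits=1)

Answer: 1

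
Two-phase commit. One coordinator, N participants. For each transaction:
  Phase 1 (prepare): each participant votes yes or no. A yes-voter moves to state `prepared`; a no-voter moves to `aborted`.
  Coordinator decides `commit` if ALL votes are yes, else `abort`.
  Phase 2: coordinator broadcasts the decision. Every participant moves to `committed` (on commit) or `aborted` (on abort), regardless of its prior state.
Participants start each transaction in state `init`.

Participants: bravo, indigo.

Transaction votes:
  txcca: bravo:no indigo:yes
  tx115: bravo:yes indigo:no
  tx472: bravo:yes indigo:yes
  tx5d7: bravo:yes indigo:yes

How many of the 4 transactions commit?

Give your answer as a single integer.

Answer: 2

Derivation:
txcca: no from bravo -> abort (commits=0)
tx115: no from indigo -> abort (commits=0)
tx472: all yes -> commit (commits=1)
tx5d7: all yes -> commit (commits=2)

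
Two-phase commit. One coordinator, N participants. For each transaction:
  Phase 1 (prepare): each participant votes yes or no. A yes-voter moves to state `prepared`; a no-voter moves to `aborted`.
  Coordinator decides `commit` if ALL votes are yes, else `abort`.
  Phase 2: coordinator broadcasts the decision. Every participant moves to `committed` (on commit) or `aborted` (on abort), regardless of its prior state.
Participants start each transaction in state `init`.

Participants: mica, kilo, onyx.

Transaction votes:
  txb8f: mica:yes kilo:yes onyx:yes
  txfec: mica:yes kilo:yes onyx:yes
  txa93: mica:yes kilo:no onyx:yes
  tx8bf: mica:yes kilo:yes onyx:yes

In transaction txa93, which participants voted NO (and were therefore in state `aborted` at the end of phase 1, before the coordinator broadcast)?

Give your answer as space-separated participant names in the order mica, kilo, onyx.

Txn txa93 phase 1: mica yes -> prepared; kilo no -> aborted; onyx yes -> prepared

Answer: kilo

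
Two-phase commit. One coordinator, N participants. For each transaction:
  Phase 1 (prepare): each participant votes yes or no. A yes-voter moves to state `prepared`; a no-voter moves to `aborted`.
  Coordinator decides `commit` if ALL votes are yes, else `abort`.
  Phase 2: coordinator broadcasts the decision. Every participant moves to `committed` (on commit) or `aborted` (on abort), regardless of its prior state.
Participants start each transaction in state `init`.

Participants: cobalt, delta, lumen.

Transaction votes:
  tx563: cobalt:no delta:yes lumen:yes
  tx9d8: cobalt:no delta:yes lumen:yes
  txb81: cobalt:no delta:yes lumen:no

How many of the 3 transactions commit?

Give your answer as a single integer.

tx563: no from cobalt -> abort (commits=0)
tx9d8: no from cobalt -> abort (commits=0)
txb81: no from cobalt, lumen -> abort (commits=0)

Answer: 0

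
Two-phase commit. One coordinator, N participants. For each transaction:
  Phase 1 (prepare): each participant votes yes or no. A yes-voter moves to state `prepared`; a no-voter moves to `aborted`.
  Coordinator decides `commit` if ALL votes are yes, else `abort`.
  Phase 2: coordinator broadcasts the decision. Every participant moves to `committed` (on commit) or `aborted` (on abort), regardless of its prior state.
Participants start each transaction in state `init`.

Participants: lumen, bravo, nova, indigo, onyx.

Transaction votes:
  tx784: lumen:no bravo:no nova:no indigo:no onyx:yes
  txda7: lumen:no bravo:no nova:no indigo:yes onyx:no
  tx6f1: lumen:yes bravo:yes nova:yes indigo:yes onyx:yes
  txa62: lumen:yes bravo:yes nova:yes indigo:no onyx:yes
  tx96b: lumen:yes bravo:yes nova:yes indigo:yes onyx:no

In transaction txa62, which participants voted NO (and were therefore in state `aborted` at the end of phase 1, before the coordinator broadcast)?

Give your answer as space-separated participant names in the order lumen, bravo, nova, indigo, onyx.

Answer: indigo

Derivation:
Txn txa62 phase 1: lumen yes -> prepared; bravo yes -> prepared; nova yes -> prepared; indigo no -> aborted; onyx yes -> prepared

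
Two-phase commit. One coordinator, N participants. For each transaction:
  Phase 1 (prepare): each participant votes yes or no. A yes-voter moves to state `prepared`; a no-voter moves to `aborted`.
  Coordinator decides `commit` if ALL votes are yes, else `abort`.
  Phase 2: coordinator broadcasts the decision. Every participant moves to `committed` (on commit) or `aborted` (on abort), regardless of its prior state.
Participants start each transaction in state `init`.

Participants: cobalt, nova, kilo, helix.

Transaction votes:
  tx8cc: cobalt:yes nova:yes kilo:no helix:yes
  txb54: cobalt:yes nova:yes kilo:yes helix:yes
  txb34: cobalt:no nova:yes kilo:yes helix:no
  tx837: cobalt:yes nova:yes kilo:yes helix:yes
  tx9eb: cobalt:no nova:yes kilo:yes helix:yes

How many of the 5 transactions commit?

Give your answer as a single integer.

Answer: 2

Derivation:
tx8cc: no from kilo -> abort (commits=0)
txb54: all yes -> commit (commits=1)
txb34: no from cobalt, helix -> abort (commits=1)
tx837: all yes -> commit (commits=2)
tx9eb: no from cobalt -> abort (commits=2)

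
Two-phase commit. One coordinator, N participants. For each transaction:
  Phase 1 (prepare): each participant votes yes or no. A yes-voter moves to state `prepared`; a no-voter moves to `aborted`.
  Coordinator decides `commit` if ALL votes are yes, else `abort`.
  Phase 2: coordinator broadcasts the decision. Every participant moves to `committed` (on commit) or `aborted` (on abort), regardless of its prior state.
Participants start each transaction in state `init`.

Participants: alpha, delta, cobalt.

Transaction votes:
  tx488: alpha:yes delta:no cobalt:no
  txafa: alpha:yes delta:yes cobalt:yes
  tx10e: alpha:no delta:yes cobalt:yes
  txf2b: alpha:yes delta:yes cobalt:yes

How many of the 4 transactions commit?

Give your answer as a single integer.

Answer: 2

Derivation:
tx488: no from delta, cobalt -> abort (commits=0)
txafa: all yes -> commit (commits=1)
tx10e: no from alpha -> abort (commits=1)
txf2b: all yes -> commit (commits=2)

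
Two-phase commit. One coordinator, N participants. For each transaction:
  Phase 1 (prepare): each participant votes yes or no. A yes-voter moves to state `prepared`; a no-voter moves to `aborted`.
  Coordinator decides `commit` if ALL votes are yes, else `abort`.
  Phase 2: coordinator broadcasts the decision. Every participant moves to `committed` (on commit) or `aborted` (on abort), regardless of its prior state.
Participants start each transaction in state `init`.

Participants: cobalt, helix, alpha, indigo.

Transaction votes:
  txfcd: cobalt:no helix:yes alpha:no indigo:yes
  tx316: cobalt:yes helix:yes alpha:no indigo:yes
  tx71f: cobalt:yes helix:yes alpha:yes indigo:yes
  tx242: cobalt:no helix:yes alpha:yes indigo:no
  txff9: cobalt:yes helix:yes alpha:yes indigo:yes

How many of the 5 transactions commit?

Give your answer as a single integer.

txfcd: no from cobalt, alpha -> abort (commits=0)
tx316: no from alpha -> abort (commits=0)
tx71f: all yes -> commit (commits=1)
tx242: no from cobalt, indigo -> abort (commits=1)
txff9: all yes -> commit (commits=2)

Answer: 2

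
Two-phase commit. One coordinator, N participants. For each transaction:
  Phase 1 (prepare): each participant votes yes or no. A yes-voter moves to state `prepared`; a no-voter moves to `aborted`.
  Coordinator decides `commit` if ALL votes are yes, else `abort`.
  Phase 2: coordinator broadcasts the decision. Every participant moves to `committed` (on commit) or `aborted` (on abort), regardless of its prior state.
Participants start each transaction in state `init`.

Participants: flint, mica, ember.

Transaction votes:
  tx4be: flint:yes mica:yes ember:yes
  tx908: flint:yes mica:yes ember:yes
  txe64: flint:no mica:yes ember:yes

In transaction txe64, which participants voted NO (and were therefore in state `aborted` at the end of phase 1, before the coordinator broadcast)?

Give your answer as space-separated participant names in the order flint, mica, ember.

Answer: flint

Derivation:
Txn txe64 phase 1: flint no -> aborted; mica yes -> prepared; ember yes -> prepared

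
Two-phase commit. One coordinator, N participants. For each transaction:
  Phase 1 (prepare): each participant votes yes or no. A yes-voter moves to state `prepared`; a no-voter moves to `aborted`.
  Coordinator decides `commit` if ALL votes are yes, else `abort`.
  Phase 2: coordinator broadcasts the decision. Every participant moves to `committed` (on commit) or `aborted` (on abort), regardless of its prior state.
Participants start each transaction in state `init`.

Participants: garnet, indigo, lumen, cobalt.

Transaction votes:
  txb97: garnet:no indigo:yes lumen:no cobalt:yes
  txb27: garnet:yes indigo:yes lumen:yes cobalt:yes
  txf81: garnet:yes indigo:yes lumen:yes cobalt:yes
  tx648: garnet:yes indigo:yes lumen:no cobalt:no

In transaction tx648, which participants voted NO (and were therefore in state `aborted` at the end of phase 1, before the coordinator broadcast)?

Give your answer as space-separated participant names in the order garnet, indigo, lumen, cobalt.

Answer: lumen cobalt

Derivation:
Txn tx648 phase 1: garnet yes -> prepared; indigo yes -> prepared; lumen no -> aborted; cobalt no -> aborted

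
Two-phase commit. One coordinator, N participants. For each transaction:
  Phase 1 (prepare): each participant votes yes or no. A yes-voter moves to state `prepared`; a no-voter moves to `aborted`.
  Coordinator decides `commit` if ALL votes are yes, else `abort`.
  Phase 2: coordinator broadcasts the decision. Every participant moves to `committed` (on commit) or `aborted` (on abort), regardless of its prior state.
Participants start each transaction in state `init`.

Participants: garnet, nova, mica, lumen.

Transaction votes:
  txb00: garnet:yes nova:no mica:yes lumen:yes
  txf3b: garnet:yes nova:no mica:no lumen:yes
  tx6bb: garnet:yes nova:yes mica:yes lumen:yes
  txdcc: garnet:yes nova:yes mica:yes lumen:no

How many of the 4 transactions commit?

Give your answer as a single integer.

Answer: 1

Derivation:
txb00: no from nova -> abort (commits=0)
txf3b: no from nova, mica -> abort (commits=0)
tx6bb: all yes -> commit (commits=1)
txdcc: no from lumen -> abort (commits=1)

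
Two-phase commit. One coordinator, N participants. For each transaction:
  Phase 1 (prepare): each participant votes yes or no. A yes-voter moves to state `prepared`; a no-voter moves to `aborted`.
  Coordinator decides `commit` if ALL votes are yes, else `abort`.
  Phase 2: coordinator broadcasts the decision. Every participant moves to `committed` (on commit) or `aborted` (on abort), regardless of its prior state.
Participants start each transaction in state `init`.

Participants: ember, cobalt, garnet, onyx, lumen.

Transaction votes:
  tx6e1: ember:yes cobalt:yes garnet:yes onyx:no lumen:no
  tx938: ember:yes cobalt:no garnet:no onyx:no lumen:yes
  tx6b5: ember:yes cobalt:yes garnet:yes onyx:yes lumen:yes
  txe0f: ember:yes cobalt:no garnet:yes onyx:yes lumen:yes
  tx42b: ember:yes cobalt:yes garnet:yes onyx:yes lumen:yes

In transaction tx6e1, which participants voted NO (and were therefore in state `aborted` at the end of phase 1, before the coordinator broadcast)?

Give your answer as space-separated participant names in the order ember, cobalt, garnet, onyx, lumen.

Txn tx6e1 phase 1: ember yes -> prepared; cobalt yes -> prepared; garnet yes -> prepared; onyx no -> aborted; lumen no -> aborted

Answer: onyx lumen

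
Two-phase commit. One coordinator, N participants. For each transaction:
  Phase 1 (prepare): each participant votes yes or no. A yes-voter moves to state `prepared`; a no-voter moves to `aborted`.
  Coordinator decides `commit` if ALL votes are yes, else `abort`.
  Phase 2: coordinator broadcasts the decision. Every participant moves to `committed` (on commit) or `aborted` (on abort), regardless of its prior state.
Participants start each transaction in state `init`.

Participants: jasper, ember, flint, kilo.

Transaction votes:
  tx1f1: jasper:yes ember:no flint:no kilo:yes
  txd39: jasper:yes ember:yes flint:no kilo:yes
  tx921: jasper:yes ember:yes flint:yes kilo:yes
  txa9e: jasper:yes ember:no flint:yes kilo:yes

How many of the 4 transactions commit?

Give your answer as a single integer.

tx1f1: no from ember, flint -> abort (commits=0)
txd39: no from flint -> abort (commits=0)
tx921: all yes -> commit (commits=1)
txa9e: no from ember -> abort (commits=1)

Answer: 1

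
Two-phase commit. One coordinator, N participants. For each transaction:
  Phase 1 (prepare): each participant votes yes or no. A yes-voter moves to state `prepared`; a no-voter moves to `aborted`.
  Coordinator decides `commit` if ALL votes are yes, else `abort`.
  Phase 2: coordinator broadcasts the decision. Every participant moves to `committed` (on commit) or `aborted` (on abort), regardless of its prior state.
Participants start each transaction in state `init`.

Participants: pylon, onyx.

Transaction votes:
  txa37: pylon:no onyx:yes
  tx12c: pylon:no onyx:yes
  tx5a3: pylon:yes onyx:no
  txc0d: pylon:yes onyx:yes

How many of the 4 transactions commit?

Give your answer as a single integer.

txa37: no from pylon -> abort (commits=0)
tx12c: no from pylon -> abort (commits=0)
tx5a3: no from onyx -> abort (commits=0)
txc0d: all yes -> commit (commits=1)

Answer: 1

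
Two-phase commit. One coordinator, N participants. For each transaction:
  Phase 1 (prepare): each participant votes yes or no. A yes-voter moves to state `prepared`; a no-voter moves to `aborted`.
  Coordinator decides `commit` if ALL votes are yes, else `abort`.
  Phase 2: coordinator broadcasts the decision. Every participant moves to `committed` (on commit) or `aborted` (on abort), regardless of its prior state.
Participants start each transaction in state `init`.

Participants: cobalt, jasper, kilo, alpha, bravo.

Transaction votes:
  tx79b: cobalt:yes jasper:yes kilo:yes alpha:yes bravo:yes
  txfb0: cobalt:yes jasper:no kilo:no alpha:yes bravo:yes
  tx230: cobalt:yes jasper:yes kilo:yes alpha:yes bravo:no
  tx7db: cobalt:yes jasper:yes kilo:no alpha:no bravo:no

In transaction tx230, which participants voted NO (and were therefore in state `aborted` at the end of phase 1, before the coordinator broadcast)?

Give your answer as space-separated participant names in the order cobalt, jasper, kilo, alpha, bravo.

Txn tx230 phase 1: cobalt yes -> prepared; jasper yes -> prepared; kilo yes -> prepared; alpha yes -> prepared; bravo no -> aborted

Answer: bravo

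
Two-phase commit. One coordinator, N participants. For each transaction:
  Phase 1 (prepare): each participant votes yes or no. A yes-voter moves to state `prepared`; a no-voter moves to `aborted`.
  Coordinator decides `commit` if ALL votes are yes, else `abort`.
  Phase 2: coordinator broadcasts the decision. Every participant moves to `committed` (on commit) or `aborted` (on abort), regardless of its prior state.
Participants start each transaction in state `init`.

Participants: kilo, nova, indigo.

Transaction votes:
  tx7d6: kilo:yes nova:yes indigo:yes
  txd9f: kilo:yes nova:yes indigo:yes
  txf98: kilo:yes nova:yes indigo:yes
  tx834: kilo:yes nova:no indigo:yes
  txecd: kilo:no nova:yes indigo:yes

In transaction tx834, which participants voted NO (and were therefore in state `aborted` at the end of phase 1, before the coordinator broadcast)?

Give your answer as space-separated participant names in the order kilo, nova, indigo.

Answer: nova

Derivation:
Txn tx834 phase 1: kilo yes -> prepared; nova no -> aborted; indigo yes -> prepared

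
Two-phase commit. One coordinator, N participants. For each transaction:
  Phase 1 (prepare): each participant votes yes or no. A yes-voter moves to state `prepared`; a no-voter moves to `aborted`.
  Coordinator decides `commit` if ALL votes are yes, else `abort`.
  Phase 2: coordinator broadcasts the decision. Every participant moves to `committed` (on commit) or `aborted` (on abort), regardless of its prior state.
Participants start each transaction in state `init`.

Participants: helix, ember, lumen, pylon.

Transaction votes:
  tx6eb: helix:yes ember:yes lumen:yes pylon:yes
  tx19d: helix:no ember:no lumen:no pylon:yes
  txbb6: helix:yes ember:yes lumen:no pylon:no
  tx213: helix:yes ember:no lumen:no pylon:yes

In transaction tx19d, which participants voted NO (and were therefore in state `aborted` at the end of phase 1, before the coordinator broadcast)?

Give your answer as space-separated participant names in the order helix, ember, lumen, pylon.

Txn tx19d phase 1: helix no -> aborted; ember no -> aborted; lumen no -> aborted; pylon yes -> prepared

Answer: helix ember lumen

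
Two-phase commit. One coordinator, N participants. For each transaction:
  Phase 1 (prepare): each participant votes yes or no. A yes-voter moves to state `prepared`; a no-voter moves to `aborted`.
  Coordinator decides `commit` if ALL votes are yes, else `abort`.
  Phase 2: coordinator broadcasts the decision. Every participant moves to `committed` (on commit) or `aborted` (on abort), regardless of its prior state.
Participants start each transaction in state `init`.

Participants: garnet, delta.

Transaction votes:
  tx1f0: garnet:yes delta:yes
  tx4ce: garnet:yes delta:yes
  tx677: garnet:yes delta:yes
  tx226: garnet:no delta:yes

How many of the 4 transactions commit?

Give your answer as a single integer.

Answer: 3

Derivation:
tx1f0: all yes -> commit (commits=1)
tx4ce: all yes -> commit (commits=2)
tx677: all yes -> commit (commits=3)
tx226: no from garnet -> abort (commits=3)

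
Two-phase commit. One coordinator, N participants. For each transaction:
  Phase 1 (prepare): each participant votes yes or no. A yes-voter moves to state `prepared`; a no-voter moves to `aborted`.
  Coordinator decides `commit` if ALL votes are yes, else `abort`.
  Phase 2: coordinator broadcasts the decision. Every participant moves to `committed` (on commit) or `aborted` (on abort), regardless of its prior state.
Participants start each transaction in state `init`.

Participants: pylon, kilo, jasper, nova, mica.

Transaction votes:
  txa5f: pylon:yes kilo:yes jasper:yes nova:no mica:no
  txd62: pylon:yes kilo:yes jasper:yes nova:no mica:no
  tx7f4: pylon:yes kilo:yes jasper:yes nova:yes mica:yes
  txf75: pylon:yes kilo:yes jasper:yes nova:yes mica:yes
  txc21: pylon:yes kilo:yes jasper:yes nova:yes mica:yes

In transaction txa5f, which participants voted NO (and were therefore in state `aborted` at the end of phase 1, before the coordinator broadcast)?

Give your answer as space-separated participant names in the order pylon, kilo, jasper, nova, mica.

Txn txa5f phase 1: pylon yes -> prepared; kilo yes -> prepared; jasper yes -> prepared; nova no -> aborted; mica no -> aborted

Answer: nova mica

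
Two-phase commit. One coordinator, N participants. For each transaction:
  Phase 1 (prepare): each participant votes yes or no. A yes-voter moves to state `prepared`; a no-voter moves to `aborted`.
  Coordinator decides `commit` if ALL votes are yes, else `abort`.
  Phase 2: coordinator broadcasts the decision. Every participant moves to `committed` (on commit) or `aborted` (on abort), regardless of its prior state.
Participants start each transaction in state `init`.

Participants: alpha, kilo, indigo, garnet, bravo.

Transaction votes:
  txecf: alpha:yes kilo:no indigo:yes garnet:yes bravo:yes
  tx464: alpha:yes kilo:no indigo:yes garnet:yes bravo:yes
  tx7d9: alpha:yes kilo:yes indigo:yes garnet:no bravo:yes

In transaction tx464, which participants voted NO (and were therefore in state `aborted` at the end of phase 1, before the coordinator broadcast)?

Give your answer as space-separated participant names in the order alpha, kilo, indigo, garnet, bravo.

Answer: kilo

Derivation:
Txn tx464 phase 1: alpha yes -> prepared; kilo no -> aborted; indigo yes -> prepared; garnet yes -> prepared; bravo yes -> prepared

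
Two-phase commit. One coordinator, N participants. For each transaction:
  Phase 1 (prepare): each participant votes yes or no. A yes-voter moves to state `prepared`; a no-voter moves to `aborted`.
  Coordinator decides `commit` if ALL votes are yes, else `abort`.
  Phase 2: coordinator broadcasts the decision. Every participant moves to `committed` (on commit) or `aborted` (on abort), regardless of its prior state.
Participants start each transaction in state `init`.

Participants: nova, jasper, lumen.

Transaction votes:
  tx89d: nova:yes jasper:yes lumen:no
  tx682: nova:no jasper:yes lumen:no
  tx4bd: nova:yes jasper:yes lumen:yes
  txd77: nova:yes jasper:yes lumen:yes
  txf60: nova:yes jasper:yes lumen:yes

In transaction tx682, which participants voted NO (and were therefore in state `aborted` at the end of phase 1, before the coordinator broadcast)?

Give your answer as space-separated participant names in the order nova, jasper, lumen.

Answer: nova lumen

Derivation:
Txn tx682 phase 1: nova no -> aborted; jasper yes -> prepared; lumen no -> aborted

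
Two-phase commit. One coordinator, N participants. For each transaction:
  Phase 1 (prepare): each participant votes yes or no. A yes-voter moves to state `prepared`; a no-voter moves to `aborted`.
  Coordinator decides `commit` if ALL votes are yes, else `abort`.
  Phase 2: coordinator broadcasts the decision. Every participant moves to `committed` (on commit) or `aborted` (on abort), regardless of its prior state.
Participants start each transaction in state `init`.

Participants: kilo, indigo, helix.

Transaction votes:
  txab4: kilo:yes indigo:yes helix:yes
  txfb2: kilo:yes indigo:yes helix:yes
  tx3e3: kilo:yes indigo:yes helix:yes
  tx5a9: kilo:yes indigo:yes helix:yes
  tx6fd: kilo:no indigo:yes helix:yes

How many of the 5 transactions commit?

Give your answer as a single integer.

Answer: 4

Derivation:
txab4: all yes -> commit (commits=1)
txfb2: all yes -> commit (commits=2)
tx3e3: all yes -> commit (commits=3)
tx5a9: all yes -> commit (commits=4)
tx6fd: no from kilo -> abort (commits=4)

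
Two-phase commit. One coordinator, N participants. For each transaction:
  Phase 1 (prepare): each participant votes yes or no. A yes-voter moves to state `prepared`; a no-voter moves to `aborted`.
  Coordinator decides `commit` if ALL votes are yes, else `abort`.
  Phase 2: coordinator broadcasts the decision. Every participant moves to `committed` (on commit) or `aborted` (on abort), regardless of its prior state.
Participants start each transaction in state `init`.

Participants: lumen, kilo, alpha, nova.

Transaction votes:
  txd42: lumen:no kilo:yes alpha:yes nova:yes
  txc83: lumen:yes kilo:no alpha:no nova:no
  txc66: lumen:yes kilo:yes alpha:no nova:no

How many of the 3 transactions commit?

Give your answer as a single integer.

txd42: no from lumen -> abort (commits=0)
txc83: no from kilo, alpha, nova -> abort (commits=0)
txc66: no from alpha, nova -> abort (commits=0)

Answer: 0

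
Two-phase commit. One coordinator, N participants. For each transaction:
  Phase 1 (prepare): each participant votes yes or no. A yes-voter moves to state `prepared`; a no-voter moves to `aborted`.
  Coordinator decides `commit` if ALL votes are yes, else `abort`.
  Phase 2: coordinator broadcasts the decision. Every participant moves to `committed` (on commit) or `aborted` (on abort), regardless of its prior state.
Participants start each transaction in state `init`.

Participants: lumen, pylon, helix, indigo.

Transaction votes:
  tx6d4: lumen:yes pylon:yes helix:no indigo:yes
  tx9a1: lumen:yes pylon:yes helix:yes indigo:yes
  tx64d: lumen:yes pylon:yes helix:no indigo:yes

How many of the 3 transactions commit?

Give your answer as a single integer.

tx6d4: no from helix -> abort (commits=0)
tx9a1: all yes -> commit (commits=1)
tx64d: no from helix -> abort (commits=1)

Answer: 1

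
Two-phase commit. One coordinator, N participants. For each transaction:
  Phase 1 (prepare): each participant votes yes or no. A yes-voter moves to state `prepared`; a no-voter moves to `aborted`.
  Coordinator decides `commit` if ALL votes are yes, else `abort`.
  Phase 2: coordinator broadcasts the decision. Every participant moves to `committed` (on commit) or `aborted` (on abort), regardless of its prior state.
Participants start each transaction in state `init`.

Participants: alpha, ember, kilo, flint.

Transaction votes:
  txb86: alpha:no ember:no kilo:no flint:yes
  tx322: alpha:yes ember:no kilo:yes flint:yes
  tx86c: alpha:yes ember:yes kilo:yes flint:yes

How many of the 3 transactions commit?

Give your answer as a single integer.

txb86: no from alpha, ember, kilo -> abort (commits=0)
tx322: no from ember -> abort (commits=0)
tx86c: all yes -> commit (commits=1)

Answer: 1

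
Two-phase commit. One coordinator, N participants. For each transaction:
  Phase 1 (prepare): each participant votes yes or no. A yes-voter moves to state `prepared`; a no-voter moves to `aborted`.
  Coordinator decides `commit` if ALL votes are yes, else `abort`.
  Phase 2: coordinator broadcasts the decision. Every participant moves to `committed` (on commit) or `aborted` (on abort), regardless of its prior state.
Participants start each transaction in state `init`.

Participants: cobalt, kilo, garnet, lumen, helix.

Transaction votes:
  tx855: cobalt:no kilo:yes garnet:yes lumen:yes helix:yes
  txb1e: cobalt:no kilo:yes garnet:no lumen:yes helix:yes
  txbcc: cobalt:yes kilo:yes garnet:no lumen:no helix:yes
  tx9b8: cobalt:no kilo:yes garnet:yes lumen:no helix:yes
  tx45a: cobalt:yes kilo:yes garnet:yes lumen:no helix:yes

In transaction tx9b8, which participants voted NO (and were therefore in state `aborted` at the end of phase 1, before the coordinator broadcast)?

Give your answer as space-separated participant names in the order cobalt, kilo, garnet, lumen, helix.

Answer: cobalt lumen

Derivation:
Txn tx9b8 phase 1: cobalt no -> aborted; kilo yes -> prepared; garnet yes -> prepared; lumen no -> aborted; helix yes -> prepared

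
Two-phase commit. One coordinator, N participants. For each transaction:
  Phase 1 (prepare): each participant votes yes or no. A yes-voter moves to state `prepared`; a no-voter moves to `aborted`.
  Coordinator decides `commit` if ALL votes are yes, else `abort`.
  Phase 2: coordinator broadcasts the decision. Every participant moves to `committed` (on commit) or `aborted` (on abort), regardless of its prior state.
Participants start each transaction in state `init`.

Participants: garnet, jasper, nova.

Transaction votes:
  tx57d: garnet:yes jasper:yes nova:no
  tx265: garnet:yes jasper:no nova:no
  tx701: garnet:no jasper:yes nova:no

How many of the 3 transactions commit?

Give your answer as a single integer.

Answer: 0

Derivation:
tx57d: no from nova -> abort (commits=0)
tx265: no from jasper, nova -> abort (commits=0)
tx701: no from garnet, nova -> abort (commits=0)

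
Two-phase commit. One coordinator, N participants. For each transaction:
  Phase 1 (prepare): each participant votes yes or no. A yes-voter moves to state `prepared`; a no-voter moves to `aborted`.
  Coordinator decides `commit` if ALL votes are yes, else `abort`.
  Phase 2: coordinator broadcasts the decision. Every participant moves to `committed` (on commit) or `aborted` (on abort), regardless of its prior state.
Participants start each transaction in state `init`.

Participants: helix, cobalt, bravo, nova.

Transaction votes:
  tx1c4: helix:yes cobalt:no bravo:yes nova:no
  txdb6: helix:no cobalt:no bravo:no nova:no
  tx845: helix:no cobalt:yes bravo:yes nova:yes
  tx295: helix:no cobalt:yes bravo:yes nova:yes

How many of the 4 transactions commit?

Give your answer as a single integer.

Answer: 0

Derivation:
tx1c4: no from cobalt, nova -> abort (commits=0)
txdb6: no from helix, cobalt, bravo, nova -> abort (commits=0)
tx845: no from helix -> abort (commits=0)
tx295: no from helix -> abort (commits=0)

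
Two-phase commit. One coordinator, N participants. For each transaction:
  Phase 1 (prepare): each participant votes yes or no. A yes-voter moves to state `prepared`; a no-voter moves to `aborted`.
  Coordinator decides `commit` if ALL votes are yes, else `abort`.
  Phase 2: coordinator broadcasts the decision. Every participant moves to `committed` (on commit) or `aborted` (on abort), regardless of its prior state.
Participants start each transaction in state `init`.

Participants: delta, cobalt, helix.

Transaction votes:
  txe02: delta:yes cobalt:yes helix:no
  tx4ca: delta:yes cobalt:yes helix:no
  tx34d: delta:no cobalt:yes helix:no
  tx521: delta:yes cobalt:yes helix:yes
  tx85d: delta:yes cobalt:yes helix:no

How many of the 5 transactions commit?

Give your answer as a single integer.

txe02: no from helix -> abort (commits=0)
tx4ca: no from helix -> abort (commits=0)
tx34d: no from delta, helix -> abort (commits=0)
tx521: all yes -> commit (commits=1)
tx85d: no from helix -> abort (commits=1)

Answer: 1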